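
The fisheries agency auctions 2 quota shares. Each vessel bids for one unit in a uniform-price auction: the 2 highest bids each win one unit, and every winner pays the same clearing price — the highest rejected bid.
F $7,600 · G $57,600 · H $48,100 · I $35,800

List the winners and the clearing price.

G, H; each pays $35,800

Bids ranked high→low: 57,600 (G), 48,100 (H), 35,800 (I), 7,600 (F)
Winners (2 units): G, H.
First losing bid is I's $35,800, which sets the uniform price.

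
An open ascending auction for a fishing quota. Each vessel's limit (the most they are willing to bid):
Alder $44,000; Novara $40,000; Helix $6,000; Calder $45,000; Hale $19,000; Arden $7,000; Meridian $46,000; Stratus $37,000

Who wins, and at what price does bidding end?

Meridian wins at $45,000

Sorting limits: 46,000 (Meridian) > 45,000 (Calder) > 44,000 (Alder) > 40,000 (Novara) > 37,000 (Stratus) > 19,000 (Hale) > …
Calder is the last rival to drop out, at $45,000; Meridian remains and wins at that price.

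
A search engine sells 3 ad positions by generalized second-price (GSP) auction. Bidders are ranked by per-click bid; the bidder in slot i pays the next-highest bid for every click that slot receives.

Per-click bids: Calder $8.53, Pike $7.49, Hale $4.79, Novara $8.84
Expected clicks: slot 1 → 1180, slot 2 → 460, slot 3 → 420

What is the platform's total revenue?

Total revenue: $15522.60

Ranked by bid: $8.84 (Novara) > $8.53 (Calder) > $7.49 (Pike) > $4.79 (Hale)
Slot 1: Novara pays $8.53 × 1180 = $10065.40
Slot 2: Calder pays $7.49 × 460 = $3445.40
Slot 3: Pike pays $4.79 × 420 = $2011.80
Total = $15522.60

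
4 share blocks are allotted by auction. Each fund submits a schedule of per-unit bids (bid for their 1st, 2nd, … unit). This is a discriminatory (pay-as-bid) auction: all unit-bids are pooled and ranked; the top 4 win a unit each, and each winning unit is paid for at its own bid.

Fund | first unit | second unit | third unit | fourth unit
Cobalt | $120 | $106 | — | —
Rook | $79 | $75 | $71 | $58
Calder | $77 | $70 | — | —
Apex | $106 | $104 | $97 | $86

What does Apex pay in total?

All unit-bids, highest first — top 4: 120 (Cobalt-1), 106 (Cobalt-2), 106 (Apex-1), 104 (Apex-2)
Next rejected bid: $97 (not a price — pay-as-bid).
Apex's winning unit-bids: 106 + 104 = $210.

Apex pays $210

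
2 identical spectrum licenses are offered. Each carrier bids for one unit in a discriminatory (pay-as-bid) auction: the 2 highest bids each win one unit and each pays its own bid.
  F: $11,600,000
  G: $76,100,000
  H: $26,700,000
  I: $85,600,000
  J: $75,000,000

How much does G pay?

G pays $76,100,000

Sorting: 85,600,000 (I), 76,100,000 (G), 75,000,000 (J), 26,700,000 (H), …
The 2 highest are I, G.
G wins → own bid $76,100,000.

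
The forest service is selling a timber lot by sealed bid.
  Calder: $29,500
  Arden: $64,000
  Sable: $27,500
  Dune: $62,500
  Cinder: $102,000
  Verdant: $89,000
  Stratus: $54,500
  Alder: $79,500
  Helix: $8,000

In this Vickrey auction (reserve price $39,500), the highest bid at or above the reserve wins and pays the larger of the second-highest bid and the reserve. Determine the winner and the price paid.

Cinder pays $89,000

Rule: the highest bid at or above the reserve wins and pays the larger of the second-highest bid and the reserve.
Sorting bids: 102,000 (Cinder) > 89,000 (Verdant) > 79,500 (Alder) > 64,000 (Arden) > 62,500 (Dune) > 54,500 (Stratus) > …
Cinder has the top bid at or above the reserve ($102,000).
max(second-highest $89,000, reserve $39,500) = $89,000; the reserve does not bind.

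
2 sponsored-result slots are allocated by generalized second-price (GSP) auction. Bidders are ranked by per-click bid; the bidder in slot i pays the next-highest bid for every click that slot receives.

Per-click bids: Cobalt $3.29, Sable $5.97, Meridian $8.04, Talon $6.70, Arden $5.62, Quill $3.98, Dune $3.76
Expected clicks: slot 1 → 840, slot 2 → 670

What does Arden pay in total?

Arden pays $0.00

Sorting advertisers: $8.04 (Meridian) > $6.70 (Talon) > $5.97 (Sable) > …
Arden ranks below slot 2 → no slot, pays nothing.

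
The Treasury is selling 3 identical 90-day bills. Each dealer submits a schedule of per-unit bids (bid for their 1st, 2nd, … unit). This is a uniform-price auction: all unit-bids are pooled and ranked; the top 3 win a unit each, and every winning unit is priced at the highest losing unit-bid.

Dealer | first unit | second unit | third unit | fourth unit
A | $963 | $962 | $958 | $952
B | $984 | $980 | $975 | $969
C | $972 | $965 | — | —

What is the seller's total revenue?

Merging the schedules and taking the best 3: 984 (B-1), 980 (B-2), 975 (B-3)
Highest rejected unit-bid = $972.
Allocation: B 3. Every unit priced at $972.
Revenue = 3 × 972 = $2,916.

Total revenue: $2,916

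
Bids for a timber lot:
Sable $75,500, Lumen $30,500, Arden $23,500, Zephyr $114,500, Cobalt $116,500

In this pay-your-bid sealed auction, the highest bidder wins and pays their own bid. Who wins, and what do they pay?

Rule: the highest bidder wins and pays their own bid.
Bids ranked: 116,500 (Cobalt) > 114,500 (Zephyr) > 75,500 (Sable) > 30,500 (Lumen) > 23,500 (Arden)
First-price: Cobalt pays what they bid, $116,500.

Cobalt pays $116,500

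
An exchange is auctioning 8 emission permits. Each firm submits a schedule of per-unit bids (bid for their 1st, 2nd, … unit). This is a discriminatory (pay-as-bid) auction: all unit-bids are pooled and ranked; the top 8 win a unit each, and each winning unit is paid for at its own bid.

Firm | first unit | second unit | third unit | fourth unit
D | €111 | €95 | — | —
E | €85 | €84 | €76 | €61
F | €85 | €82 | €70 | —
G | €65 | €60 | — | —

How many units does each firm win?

All unit-bids, highest first — top 8: 111 (D-1), 95 (D-2), 85 (E-1), 85 (F-1), 84 (E-2), 82 (F-2), 76 (E-3), 70 (F-3)
Next rejected bid: €65 (not a price — pay-as-bid).
Allocation: D 2, E 3, F 3.

D 2, E 3, F 3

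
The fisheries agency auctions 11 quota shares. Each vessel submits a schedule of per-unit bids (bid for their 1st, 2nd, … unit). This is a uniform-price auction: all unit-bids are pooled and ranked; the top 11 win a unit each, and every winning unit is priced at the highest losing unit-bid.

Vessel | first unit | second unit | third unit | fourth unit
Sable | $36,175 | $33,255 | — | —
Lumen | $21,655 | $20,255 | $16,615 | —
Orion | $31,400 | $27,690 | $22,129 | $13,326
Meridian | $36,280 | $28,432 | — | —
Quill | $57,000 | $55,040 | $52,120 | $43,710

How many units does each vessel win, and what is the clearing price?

Meridian 2, Orion 3, Quill 4, Sable 2; clearing price $21,655

All unit-bids, highest first — top 11: 57,000 (Quill-1), 55,040 (Quill-2), 52,120 (Quill-3), 43,710 (Quill-4), 36,280 (Meridian-1), 36,175 (Sable-1), 33,255 (Sable-2), 31,400 (Orion-1), 28,432 (Meridian-2), 27,690 (Orion-2), 22,129 (Orion-3)
The (k+1)-th unit-bid is $21,655.
Allocation: Meridian 2, Orion 3, Quill 4, Sable 2.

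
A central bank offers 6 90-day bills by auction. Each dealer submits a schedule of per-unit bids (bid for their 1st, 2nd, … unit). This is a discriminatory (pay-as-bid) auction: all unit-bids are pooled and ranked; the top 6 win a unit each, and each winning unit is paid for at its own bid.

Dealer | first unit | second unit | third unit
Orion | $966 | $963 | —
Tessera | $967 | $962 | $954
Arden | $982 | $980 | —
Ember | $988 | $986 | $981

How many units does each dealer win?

Merging the schedules and taking the best 6: 988 (Ember-1), 986 (Ember-2), 982 (Arden-1), 981 (Ember-3), 980 (Arden-2), 967 (Tessera-1)
Next rejected bid: $966 (not a price — pay-as-bid).
Allocation: Arden 2, Ember 3, Tessera 1.

Arden 2, Ember 3, Tessera 1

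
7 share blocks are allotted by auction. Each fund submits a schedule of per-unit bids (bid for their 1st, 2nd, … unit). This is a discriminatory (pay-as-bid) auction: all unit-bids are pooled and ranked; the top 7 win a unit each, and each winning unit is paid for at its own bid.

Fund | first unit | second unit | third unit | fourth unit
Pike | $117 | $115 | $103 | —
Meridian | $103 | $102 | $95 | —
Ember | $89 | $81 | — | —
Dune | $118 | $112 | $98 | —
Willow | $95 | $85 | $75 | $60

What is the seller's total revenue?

Total revenue: $770

All unit-bids, highest first — top 7: 118 (Dune-1), 117 (Pike-1), 115 (Pike-2), 112 (Dune-2), 103 (Pike-3), 103 (Meridian-1), 102 (Meridian-2)
Next rejected bid: $98 (not a price — pay-as-bid).
Each winning unit pays its own bid.
Revenue = 118 + 117 + 115 + 112 + 103 + 103 + 102 = $770.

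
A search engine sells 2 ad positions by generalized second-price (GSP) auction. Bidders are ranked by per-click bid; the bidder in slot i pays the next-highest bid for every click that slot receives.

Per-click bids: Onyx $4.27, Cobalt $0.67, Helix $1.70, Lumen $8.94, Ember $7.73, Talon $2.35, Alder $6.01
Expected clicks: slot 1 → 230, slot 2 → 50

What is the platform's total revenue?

Per-click bids in order: $8.94 (Lumen) > $7.73 (Ember) > $6.01 (Alder) > …
Slot 1: Lumen pays $7.73 × 230 = $1777.90
Slot 2: Ember pays $6.01 × 50 = $300.50
Total = $2078.40

Total revenue: $2078.40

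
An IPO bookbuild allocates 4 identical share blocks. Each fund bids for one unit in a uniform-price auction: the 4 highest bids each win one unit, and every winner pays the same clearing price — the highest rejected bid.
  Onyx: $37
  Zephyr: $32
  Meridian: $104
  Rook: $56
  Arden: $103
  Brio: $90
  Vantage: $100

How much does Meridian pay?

Meridian pays $56

Bids ranked high→low: 104 (Meridian), 103 (Arden), 100 (Vantage), 90 (Brio), 56 (Rook), 37 (Onyx), …
Winners (4 units): Meridian, Arden, Vantage, Brio.
Highest unsuccessful bid: $56 → clearing price.
Meridian wins → pays $56.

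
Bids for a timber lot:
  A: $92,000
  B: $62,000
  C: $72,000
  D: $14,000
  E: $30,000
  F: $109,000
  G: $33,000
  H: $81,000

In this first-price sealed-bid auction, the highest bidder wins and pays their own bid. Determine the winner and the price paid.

Sorting bids: 109,000 (F) > 92,000 (A) > 81,000 (H) > 72,000 (C) > 62,000 (B) > 33,000 (G) > …
First-price: F pays what they bid, $109,000.

F pays $109,000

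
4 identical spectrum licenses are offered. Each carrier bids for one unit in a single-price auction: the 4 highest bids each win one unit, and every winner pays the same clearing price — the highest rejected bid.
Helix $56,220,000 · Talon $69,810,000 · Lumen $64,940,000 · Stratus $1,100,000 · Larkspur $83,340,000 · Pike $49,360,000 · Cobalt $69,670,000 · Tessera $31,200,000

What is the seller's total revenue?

Total revenue: $224,880,000

Bids ranked high→low: 83,340,000 (Larkspur), 69,810,000 (Talon), 69,670,000 (Cobalt), 64,940,000 (Lumen), 56,220,000 (Helix), 49,360,000 (Pike), …
Top 4: Larkspur, Talon, Cobalt, Lumen.
Clearing price = highest rejected bid = $56,220,000.
Total revenue = 4 × $56,220,000 = $224,880,000.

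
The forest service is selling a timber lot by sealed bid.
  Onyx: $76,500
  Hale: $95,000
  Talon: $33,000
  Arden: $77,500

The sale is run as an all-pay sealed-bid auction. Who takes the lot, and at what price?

Hale pays $95,000

Sorting bids: 95,000 (Hale) > 77,500 (Arden) > 76,500 (Onyx) > 33,000 (Talon)
Hale is highest and takes the item; every bidder forfeits their bid.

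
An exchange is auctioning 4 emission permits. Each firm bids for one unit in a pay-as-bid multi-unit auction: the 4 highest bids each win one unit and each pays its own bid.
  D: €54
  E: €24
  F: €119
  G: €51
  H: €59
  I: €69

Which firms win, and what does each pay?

Sorting: 119 (F), 69 (I), 59 (H), 54 (D), 51 (G), 24 (E)
Top 4: F, I, H, D.
Each winner pays its own bid: F €119, I €69, H €59, D €54.

F €119, I €69, H €59, D €54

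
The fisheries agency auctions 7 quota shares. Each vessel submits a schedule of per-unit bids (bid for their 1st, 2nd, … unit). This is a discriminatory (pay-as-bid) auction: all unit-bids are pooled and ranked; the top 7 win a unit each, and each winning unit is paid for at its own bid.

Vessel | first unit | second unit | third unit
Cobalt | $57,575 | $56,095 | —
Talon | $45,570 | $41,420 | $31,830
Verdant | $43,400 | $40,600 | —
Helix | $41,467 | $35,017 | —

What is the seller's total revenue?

Total revenue: $326,127

All unit-bids, highest first — top 7: 57,575 (Cobalt-1), 56,095 (Cobalt-2), 45,570 (Talon-1), 43,400 (Verdant-1), 41,467 (Helix-1), 41,420 (Talon-2), 40,600 (Verdant-2)
Next rejected bid: $35,017 (not a price — pay-as-bid).
Each winning unit pays its own bid.
Revenue = 57,575 + 56,095 + 45,570 + 43,400 + 41,467 + 41,420 + 40,600 = $326,127.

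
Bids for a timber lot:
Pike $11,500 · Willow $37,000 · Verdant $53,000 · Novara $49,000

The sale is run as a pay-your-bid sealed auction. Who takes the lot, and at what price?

Verdant pays $53,000

Rule: the highest bidder wins and pays their own bid.
Sorting bids: 53,000 (Verdant) > 49,000 (Novara) > 37,000 (Willow) > 11,500 (Pike)
Verdant has the highest bid and pays exactly that: $53,000.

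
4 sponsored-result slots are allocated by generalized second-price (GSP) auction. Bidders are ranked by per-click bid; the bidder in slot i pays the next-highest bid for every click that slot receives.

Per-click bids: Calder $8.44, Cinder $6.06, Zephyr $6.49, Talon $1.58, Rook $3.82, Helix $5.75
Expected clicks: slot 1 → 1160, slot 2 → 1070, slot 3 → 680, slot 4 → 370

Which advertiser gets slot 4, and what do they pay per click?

Ranked by bid: $8.44 (Calder) > $6.49 (Zephyr) > $6.06 (Cinder) > $5.75 (Helix) > $3.82 (Rook) > …
Slot 4 goes to the fourth-ranked bidder, Helix, who pays the next bid down: $3.82/click.

Helix; $3.82 per click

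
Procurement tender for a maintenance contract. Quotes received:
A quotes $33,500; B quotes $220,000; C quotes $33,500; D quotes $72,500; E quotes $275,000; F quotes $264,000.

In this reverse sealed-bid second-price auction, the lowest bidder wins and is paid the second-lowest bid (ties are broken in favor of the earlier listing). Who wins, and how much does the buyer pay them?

A is paid $33,500

Rule: the lowest bidder wins and is paid the second-lowest bid.
Bids in order: 33,500 (A) < 33,500 (C) < 72,500 (D) < 220,000 (B) < 264,000 (F) < 275,000 (E)
Tie at $33,500 → A wins by tie-break.
Second-price: A is paid C's bid of $33,500.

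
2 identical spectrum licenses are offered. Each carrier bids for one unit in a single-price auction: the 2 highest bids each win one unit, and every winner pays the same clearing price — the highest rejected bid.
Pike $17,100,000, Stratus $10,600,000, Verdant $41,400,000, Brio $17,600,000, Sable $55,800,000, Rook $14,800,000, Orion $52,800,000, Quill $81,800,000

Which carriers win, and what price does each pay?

Quill, Sable; each pays $52,800,000

Ordering the bids: 81,800,000 (Quill), 55,800,000 (Sable), 52,800,000 (Orion), 41,400,000 (Verdant), …
Winners (2 units): Quill, Sable.
Highest unsuccessful bid: $52,800,000 → clearing price.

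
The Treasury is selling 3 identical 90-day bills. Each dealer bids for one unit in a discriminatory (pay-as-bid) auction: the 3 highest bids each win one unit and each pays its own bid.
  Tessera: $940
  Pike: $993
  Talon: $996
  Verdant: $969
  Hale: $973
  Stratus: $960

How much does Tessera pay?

Tessera pays $0

Sorting: 996 (Talon), 993 (Pike), 973 (Hale), 969 (Verdant), 960 (Stratus), …
The 3 highest are Talon, Pike, Hale.
Tessera does not win → $0.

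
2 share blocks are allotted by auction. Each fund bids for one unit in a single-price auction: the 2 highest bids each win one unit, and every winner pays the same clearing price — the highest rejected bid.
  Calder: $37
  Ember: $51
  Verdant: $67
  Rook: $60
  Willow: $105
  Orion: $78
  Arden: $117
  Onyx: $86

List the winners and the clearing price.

Arden, Willow; each pays $86

Sorting: 117 (Arden), 105 (Willow), 86 (Onyx), 78 (Orion), …
Winners (2 units): Arden, Willow.
First losing bid is Onyx's $86, which sets the uniform price.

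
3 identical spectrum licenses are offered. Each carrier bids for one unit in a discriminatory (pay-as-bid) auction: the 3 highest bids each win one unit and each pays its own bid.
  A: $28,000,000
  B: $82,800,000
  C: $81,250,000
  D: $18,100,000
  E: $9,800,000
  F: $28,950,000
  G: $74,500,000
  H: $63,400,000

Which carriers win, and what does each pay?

Ordering the bids: 82,800,000 (B), 81,250,000 (C), 74,500,000 (G), 63,400,000 (H), 28,950,000 (F), …
The 3 highest are B, C, G.
Each winner pays its own bid: B $82,800,000, C $81,250,000, G $74,500,000.

B $82,800,000, C $81,250,000, G $74,500,000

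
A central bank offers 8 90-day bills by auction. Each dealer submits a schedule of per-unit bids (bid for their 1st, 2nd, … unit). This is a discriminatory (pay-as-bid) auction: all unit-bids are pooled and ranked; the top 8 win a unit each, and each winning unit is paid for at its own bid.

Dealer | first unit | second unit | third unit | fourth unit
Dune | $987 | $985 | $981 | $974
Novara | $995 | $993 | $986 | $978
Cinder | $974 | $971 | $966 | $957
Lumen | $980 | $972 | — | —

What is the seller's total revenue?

Merging the schedules and taking the best 8: 995 (Novara-1), 993 (Novara-2), 987 (Dune-1), 986 (Novara-3), 985 (Dune-2), 981 (Dune-3), 980 (Lumen-1), 978 (Novara-4)
Next rejected bid: $974 (not a price — pay-as-bid).
Each winning unit pays its own bid.
Revenue = 995 + 993 + 987 + 986 + 985 + 981 + 980 + 978 = $7,885.

Total revenue: $7,885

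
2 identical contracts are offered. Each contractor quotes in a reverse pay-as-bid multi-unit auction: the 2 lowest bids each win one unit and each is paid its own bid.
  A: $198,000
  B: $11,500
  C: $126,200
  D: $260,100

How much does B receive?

B is paid $11,500

Ordering the bids: 11,500 (B), 126,200 (C), 198,000 (A), 260,100 (D)
The 2 lowest are B, C.
B wins → own bid $11,500.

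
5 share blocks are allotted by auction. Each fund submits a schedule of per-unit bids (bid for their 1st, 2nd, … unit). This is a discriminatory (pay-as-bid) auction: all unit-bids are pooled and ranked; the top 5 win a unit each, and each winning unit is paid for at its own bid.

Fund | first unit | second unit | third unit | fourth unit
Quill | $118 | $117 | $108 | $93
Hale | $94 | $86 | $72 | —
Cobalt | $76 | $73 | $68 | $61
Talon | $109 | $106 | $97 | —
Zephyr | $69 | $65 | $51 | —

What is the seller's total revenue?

Total revenue: $558

Pooled unit-bids ranked (top 5): 118 (Quill-1), 117 (Quill-2), 109 (Talon-1), 108 (Quill-3), 106 (Talon-2)
Next rejected bid: $97 (not a price — pay-as-bid).
Each winning unit pays its own bid.
Revenue = 118 + 117 + 109 + 108 + 106 = $558.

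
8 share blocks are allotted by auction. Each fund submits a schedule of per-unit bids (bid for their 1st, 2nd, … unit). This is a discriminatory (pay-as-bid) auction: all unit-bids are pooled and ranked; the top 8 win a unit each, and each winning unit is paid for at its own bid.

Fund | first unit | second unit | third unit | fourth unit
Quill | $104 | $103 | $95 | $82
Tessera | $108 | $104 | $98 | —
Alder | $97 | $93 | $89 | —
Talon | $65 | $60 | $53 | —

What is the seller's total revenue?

Total revenue: $802

Merging the schedules and taking the best 8: 108 (Tessera-1), 104 (Quill-1), 104 (Tessera-2), 103 (Quill-2), 98 (Tessera-3), 97 (Alder-1), 95 (Quill-3), 93 (Alder-2)
Next rejected bid: $89 (not a price — pay-as-bid).
Each winning unit pays its own bid.
Revenue = 108 + 104 + 104 + 103 + 98 + 97 + 95 + 93 = $802.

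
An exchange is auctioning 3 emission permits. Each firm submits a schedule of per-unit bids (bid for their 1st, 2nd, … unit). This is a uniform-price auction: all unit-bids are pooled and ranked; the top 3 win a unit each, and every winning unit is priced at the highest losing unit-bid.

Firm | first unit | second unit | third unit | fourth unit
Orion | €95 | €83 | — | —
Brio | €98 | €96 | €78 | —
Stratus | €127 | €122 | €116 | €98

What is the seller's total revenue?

Total revenue: €294

Merging the schedules and taking the best 3: 127 (Stratus-1), 122 (Stratus-2), 116 (Stratus-3)
First bid not allocated: €98.
Allocation: Stratus 3. Every unit priced at €98.
Revenue = 3 × 98 = €294.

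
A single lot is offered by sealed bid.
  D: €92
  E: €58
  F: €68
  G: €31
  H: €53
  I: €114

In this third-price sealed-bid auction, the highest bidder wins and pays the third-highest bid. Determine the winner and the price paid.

I pays €68

Sorting bids: 114 (I) > 92 (D) > 68 (F) > 58 (E) > 53 (H) > 31 (G)
I wins; payment is bid #3 in the ranking = €68.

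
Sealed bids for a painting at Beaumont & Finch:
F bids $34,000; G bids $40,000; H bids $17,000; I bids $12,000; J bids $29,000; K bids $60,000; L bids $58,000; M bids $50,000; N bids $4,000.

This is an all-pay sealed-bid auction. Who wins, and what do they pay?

Bids ranked: 60,000 (K) > 58,000 (L) > 50,000 (M) > 40,000 (G) > 34,000 (F) > 29,000 (J) > …
K wins with the top bid; all bids are sunk regardless.

K pays $60,000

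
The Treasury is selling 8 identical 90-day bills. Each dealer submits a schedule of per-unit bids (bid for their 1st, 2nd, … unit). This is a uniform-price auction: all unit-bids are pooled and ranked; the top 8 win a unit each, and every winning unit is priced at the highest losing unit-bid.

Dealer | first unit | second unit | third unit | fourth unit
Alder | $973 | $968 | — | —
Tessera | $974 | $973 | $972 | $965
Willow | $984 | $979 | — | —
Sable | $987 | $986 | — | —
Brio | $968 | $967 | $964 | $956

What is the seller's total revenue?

All unit-bids, highest first — top 8: 987 (Sable-1), 986 (Sable-2), 984 (Willow-1), 979 (Willow-2), 974 (Tessera-1), 973 (Alder-1), 973 (Tessera-2), 972 (Tessera-3)
The (k+1)-th unit-bid is $968.
Allocation: Alder 1, Sable 2, Tessera 3, Willow 2. Every unit priced at $968.
Revenue = 8 × 968 = $7,744.

Total revenue: $7,744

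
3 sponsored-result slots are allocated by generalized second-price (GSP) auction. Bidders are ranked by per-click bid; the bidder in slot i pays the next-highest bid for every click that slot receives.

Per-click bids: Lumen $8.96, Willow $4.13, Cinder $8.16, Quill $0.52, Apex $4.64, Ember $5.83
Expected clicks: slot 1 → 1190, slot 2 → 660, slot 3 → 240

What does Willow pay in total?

Willow pays $0.00

Sorting advertisers: $8.96 (Lumen) > $8.16 (Cinder) > $5.83 (Ember) > $4.64 (Apex) > …
Willow ranks below slot 3 → no slot, pays nothing.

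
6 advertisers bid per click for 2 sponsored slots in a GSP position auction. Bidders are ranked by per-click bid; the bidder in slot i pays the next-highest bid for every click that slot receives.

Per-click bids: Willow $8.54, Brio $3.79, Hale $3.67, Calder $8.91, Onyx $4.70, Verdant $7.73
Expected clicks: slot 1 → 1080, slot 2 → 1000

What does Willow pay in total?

Willow pays $7730.00

Ranked by bid: $8.91 (Calder) > $8.54 (Willow) > $7.73 (Verdant) > …
Willow holds slot 2 → pays next bid $7.73 × 1000 clicks = $7730.00.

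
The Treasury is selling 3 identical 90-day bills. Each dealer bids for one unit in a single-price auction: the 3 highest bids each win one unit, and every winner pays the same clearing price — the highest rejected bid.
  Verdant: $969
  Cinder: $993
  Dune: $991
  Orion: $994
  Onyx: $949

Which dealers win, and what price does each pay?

Sorting: 994 (Orion), 993 (Cinder), 991 (Dune), 969 (Verdant), 949 (Onyx)
Winners (3 units): Orion, Cinder, Dune.
Clearing price = highest rejected bid = $969.

Orion, Cinder, Dune; each pays $969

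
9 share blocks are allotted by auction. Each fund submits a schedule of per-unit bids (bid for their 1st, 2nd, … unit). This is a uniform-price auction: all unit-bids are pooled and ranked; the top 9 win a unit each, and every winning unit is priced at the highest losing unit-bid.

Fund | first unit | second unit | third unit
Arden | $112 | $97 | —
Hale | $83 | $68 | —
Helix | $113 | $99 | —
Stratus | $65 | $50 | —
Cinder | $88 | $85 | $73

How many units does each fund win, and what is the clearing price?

Arden 2, Cinder 3, Hale 2, Helix 2; clearing price $65

Pooled unit-bids ranked (top 9): 113 (Helix-1), 112 (Arden-1), 99 (Helix-2), 97 (Arden-2), 88 (Cinder-1), 85 (Cinder-2), 83 (Hale-1), 73 (Cinder-3), 68 (Hale-2)
The (k+1)-th unit-bid is $65.
Allocation: Arden 2, Cinder 3, Hale 2, Helix 2.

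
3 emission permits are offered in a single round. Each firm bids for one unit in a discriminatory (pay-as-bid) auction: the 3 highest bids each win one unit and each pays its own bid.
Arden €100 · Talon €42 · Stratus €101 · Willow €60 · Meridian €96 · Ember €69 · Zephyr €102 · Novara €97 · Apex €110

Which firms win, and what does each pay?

Sorting: 110 (Apex), 102 (Zephyr), 101 (Stratus), 100 (Arden), 97 (Novara), …
Winners (3 units): Apex, Zephyr, Stratus.
Each winner pays its own bid: Apex €110, Zephyr €102, Stratus €101.

Apex €110, Zephyr €102, Stratus €101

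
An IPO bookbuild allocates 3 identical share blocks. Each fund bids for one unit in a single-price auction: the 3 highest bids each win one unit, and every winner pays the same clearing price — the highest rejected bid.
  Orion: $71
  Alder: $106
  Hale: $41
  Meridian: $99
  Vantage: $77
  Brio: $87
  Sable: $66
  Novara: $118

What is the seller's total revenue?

Ordering the bids: 118 (Novara), 106 (Alder), 99 (Meridian), 87 (Brio), 77 (Vantage), …
Top 3: Novara, Alder, Meridian.
Highest unsuccessful bid: $87 → clearing price.
Total revenue = 3 × $87 = $261.

Total revenue: $261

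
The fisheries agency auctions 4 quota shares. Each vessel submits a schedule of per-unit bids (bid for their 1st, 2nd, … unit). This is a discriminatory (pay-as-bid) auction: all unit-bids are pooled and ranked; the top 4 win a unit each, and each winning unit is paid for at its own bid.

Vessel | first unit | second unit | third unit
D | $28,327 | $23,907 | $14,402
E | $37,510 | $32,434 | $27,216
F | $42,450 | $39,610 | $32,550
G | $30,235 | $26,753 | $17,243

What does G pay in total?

Merging the schedules and taking the best 4: 42,450 (F-1), 39,610 (F-2), 37,510 (E-1), 32,550 (F-3)
Next rejected bid: $32,434 (not a price — pay-as-bid).
G wins no units.

G pays $0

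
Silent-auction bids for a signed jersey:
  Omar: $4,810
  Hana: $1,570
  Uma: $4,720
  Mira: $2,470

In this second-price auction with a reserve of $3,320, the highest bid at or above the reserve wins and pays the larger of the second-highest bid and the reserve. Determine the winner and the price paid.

Omar pays $4,720

Sorting bids: 4,810 (Omar) > 4,720 (Uma) > 2,470 (Mira) > 1,570 (Hana)
Highest eligible bid: Omar at $4,810.
max(second-highest $4,720, reserve $3,320) = $4,720; the reserve does not bind.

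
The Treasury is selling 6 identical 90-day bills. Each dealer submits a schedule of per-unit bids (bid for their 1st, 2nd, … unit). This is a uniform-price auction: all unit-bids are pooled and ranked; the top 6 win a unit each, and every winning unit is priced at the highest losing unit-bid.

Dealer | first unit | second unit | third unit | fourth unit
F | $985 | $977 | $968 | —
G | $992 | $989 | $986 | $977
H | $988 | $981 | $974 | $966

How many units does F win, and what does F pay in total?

F: 1 unit, pays $977

Pooled unit-bids ranked (top 6): 992 (G-1), 989 (G-2), 988 (H-1), 986 (G-3), 985 (F-1), 981 (H-2)
First bid not allocated: $977.
F wins 1 unit(s) at $977 each.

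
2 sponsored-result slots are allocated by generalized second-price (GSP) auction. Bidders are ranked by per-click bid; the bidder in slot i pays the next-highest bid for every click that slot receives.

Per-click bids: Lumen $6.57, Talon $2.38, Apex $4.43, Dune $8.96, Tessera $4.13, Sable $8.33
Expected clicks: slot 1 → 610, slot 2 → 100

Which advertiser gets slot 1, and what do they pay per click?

Ranked by bid: $8.96 (Dune) > $8.33 (Sable) > $6.57 (Lumen) > …
Slot 1 goes to the first-ranked bidder, Dune, who pays the next bid down: $8.33/click.

Dune; $8.33 per click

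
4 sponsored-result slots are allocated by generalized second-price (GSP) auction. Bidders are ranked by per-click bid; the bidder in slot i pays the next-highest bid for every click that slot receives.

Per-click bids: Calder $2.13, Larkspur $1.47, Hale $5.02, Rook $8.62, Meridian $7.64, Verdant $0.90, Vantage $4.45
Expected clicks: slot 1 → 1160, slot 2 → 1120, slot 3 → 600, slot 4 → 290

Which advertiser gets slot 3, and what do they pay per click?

Hale; $4.45 per click

Ranked by bid: $8.62 (Rook) > $7.64 (Meridian) > $5.02 (Hale) > $4.45 (Vantage) > $2.13 (Calder) > …
Slot 3 goes to the third-ranked bidder, Hale, who pays the next bid down: $4.45/click.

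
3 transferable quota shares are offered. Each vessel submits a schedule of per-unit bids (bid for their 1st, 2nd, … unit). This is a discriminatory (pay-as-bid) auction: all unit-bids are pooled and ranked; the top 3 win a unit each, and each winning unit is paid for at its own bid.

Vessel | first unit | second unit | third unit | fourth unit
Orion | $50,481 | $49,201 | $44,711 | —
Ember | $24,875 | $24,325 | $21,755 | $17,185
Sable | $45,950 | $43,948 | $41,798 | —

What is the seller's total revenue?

Merging the schedules and taking the best 3: 50,481 (Orion-1), 49,201 (Orion-2), 45,950 (Sable-1)
Next rejected bid: $44,711 (not a price — pay-as-bid).
Each winning unit pays its own bid.
Revenue = 50,481 + 49,201 + 45,950 = $145,632.

Total revenue: $145,632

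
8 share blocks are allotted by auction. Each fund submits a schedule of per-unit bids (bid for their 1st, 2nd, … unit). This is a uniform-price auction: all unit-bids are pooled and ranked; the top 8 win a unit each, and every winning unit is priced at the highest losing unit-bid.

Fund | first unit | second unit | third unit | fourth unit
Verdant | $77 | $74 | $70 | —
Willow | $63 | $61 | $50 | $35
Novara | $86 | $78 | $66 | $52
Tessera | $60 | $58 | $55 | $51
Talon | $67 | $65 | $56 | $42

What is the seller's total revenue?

Total revenue: $504

Merging the schedules and taking the best 8: 86 (Novara-1), 78 (Novara-2), 77 (Verdant-1), 74 (Verdant-2), 70 (Verdant-3), 67 (Talon-1), 66 (Novara-3), 65 (Talon-2)
The (k+1)-th unit-bid is $63.
Allocation: Novara 3, Talon 2, Verdant 3. Every unit priced at $63.
Revenue = 8 × 63 = $504.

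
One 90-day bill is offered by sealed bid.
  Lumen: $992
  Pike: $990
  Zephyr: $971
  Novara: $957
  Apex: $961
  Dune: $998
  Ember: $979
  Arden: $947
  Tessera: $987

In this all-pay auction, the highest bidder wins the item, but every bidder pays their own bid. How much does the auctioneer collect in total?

Sorting bids: 998 (Dune) > 992 (Lumen) > 990 (Pike) > 987 (Tessera) > 979 (Ember) > 971 (Zephyr) > …
Every bidder forfeits their bid regardless of winning.
Revenue = 992 + 990 + 971 + 957 + 961 + 998 + 979 + 947 + 987 = $8,782.

Total revenue: $8,782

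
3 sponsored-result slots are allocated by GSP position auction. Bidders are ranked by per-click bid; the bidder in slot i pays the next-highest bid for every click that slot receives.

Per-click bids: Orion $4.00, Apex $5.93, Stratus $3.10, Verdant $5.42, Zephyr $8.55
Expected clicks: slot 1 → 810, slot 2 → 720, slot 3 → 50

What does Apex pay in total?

Ranked by bid: $8.55 (Zephyr) > $5.93 (Apex) > $5.42 (Verdant) > $4.00 (Orion) > …
Apex holds slot 2 → pays next bid $5.42 × 720 clicks = $3902.40.

Apex pays $3902.40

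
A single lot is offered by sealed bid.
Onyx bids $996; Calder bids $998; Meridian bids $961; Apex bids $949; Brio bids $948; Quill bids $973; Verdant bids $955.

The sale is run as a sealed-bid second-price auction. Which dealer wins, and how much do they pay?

Rule: the highest bidder wins and pays the second-highest bid.
Sorting bids: 998 (Calder) > 996 (Onyx) > 973 (Quill) > 961 (Meridian) > 955 (Verdant) > 949 (Apex) > …
Second-price: Calder pays Onyx's bid of $996.

Calder pays $996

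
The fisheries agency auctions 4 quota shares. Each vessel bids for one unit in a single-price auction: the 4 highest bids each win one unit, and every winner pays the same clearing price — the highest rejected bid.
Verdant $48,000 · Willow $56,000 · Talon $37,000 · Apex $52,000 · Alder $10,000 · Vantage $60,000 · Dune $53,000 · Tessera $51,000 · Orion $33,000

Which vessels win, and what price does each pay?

Sorting: 60,000 (Vantage), 56,000 (Willow), 53,000 (Dune), 52,000 (Apex), 51,000 (Tessera), 48,000 (Verdant), …
Top 4: Vantage, Willow, Dune, Apex.
Highest unsuccessful bid: $51,000 → clearing price.

Vantage, Willow, Dune, Apex; each pays $51,000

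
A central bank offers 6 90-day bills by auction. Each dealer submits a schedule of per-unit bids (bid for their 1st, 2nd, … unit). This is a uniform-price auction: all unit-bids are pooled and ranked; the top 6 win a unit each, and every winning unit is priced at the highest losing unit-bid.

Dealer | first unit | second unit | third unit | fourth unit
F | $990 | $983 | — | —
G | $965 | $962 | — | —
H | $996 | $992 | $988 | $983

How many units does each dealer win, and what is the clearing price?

Merging the schedules and taking the best 6: 996 (H-1), 992 (H-2), 990 (F-1), 988 (H-3), 983 (F-2), 983 (H-4)
First bid not allocated: $965.
Allocation: F 2, H 4.

F 2, H 4; clearing price $965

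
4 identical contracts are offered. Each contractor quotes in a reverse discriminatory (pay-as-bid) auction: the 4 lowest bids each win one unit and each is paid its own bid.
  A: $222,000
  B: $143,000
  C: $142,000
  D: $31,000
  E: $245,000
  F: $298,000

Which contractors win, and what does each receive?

Bids ranked low→high: 31,000 (D), 142,000 (C), 143,000 (B), 222,000 (A), 245,000 (E), 298,000 (F)
The 4 lowest are D, C, B, A.
Each winner is paid its own bid: D $31,000, C $142,000, B $143,000, A $222,000.

D $31,000, C $142,000, B $143,000, A $222,000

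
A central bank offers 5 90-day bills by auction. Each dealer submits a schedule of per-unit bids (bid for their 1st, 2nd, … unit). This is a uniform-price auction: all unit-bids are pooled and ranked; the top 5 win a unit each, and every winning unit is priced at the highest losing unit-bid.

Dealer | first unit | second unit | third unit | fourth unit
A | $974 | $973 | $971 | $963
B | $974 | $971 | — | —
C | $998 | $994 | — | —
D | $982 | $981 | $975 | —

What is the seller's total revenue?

Total revenue: $4,870

Pooled unit-bids ranked (top 5): 998 (C-1), 994 (C-2), 982 (D-1), 981 (D-2), 975 (D-3)
First bid not allocated: $974.
Allocation: C 2, D 3. Every unit priced at $974.
Revenue = 5 × 974 = $4,870.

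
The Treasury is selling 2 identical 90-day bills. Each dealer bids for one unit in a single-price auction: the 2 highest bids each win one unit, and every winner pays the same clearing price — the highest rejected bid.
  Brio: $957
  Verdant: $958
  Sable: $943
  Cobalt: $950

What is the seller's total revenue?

Total revenue: $1,900

Sorting: 958 (Verdant), 957 (Brio), 950 (Cobalt), 943 (Sable)
Top 2: Verdant, Brio.
Highest unsuccessful bid: $950 → clearing price.
Total revenue = 2 × $950 = $1,900.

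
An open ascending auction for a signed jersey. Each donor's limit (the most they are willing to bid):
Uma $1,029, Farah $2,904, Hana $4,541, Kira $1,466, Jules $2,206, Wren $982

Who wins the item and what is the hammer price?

Rule: the price rises until one bidder remains; the winner pays the price at which the last rival dropped out.
Limits in order: 4,541 (Hana) > 2,904 (Farah) > 2,206 (Jules) > 1,466 (Kira) > 1,029 (Uma) > 982 (Wren)
Bidding ends when Farah exits at $2,904; Hana takes it.

Hana wins at $2,904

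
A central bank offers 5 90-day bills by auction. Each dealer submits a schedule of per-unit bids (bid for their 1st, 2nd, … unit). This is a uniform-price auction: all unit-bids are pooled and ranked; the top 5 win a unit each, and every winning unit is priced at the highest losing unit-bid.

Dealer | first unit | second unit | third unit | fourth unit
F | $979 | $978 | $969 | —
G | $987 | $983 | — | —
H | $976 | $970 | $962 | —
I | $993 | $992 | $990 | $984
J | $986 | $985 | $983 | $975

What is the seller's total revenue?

All unit-bids, highest first — top 5: 993 (I-1), 992 (I-2), 990 (I-3), 987 (G-1), 986 (J-1)
First bid not allocated: $985.
Allocation: G 1, I 3, J 1. Every unit priced at $985.
Revenue = 5 × 985 = $4,925.

Total revenue: $4,925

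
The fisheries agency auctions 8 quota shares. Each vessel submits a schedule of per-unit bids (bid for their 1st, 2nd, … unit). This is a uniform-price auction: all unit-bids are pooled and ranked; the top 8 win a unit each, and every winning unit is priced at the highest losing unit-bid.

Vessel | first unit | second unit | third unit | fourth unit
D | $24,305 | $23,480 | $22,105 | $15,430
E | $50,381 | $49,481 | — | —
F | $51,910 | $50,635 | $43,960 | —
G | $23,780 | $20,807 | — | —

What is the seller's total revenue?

Pooled unit-bids ranked (top 8): 51,910 (F-1), 50,635 (F-2), 50,381 (E-1), 49,481 (E-2), 43,960 (F-3), 24,305 (D-1), 23,780 (G-1), 23,480 (D-2)
First bid not allocated: $22,105.
Allocation: D 2, E 2, F 3, G 1. Every unit priced at $22,105.
Revenue = 8 × 22,105 = $176,840.

Total revenue: $176,840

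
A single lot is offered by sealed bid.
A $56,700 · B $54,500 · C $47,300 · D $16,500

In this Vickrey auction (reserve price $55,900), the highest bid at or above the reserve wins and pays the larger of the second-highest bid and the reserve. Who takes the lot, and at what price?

Bids in order: 56,700 (A) > 54,500 (B) > 47,300 (C) > 16,500 (D)
Highest eligible bid: A at $56,700.
max(second-highest $54,500, reserve $55,900) = $55,900.

A pays $55,900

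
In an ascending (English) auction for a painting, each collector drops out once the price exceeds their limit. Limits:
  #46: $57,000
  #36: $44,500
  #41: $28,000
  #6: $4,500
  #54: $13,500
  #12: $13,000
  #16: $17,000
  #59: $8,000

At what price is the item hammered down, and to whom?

#46 wins at $44,500

Sorting limits: 57,000 (#46) > 44,500 (#36) > 28,000 (#41) > 17,000 (#16) > 13,500 (#54) > 13,000 (#12) > …
Bidding ends when #36 exits at $44,500; #46 takes it.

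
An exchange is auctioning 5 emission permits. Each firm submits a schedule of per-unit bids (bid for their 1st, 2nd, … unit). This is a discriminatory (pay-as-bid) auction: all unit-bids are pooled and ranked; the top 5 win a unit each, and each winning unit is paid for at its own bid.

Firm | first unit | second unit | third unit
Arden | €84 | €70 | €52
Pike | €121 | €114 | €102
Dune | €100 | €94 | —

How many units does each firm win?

Dune 2, Pike 3

Pooled unit-bids ranked (top 5): 121 (Pike-1), 114 (Pike-2), 102 (Pike-3), 100 (Dune-1), 94 (Dune-2)
Next rejected bid: €84 (not a price — pay-as-bid).
Allocation: Dune 2, Pike 3.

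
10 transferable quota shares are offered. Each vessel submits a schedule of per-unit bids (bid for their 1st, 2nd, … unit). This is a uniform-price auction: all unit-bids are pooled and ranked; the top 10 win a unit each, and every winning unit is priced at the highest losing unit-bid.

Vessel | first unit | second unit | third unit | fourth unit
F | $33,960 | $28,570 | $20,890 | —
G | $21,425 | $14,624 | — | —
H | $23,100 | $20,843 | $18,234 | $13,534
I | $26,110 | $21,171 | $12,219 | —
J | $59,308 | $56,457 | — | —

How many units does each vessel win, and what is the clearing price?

F 3, G 1, H 2, I 2, J 2; clearing price $18,234

All unit-bids, highest first — top 10: 59,308 (J-1), 56,457 (J-2), 33,960 (F-1), 28,570 (F-2), 26,110 (I-1), 23,100 (H-1), 21,425 (G-1), 21,171 (I-2), 20,890 (F-3), 20,843 (H-2)
First bid not allocated: $18,234.
Allocation: F 3, G 1, H 2, I 2, J 2.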